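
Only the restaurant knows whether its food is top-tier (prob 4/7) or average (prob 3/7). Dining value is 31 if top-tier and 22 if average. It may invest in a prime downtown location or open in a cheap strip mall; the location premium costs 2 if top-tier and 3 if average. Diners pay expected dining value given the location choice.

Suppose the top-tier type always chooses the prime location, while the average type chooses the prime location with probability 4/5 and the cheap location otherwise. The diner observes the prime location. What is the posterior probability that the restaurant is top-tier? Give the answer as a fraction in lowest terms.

5/8

P(the prime location) = (4/7)·1 + (3/7)·(4/5) = 32/35.
By Bayes' rule, P(top-tier | the prime location) = (4/7) / (32/35) = 5/8.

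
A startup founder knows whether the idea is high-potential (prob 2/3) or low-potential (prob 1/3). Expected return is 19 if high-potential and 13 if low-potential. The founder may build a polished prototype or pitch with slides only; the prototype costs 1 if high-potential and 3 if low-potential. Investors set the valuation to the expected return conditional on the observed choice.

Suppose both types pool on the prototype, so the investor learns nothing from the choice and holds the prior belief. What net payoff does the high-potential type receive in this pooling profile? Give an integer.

16

Pooled valuation = 2/3·19 + 1/3·13 = 17.
high-potential pays cost 1 for the prototype, so net payoff = 17 − 1 = 16.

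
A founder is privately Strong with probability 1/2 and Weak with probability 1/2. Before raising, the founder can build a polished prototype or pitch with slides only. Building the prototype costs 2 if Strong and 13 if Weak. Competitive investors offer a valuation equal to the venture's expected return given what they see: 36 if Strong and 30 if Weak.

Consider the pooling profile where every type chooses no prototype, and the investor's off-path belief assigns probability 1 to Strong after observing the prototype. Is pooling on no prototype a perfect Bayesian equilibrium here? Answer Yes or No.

On path, the investor holds the prior and pays 1/2·36 + 1/2·30 = 33. Off path (the prototype), believing Strong, it pays 36.
Strong: no prototype nets 33; the prototype nets 36 − 2 = 34. Strong would deviate.
Weak: no prototype nets 33; the prototype nets 36 − 13 = 23. Weak stays.
A type deviates, so pooling fails.

No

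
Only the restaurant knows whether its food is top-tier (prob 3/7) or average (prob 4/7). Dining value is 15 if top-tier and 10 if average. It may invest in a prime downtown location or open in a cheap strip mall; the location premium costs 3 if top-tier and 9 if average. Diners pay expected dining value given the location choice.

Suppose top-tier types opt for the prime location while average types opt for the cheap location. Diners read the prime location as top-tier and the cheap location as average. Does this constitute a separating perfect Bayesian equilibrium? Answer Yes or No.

Yes

Under these beliefs, the prime location earns price premium 15 and the cheap location earns price premium 10.
top-tier: the prime location nets 15 − 3 = 12; the cheap location nets 10. top-tier prefers the prime location.
average: the prime location nets 15 − 9 = 6; the cheap location nets 10. average prefers the cheap location.
Neither type deviates, so the separating profile is an equilibrium.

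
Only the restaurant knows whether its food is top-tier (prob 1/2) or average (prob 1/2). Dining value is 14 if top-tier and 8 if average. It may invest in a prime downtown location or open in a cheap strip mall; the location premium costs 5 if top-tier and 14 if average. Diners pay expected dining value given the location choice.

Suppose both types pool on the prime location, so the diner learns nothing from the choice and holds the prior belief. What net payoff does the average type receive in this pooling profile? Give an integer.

Pooled price premium = 1/2·14 + 1/2·8 = 11.
average pays cost 14 for the prime location, so net payoff = 11 − 14 = -3.

-3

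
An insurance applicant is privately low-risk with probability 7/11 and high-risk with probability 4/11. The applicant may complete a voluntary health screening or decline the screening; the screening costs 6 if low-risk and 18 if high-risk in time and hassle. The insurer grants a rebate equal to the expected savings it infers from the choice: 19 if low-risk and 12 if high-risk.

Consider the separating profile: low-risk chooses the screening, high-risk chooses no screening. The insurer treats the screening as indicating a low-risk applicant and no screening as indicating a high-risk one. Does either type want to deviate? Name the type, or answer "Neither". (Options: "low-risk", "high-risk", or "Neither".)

The screening pays 19; no screening pays 12.
low-risk: assigned the screening, nets 19 − 6 = 13; deviating to no screening nets 12.
high-risk: assigned no screening, nets 12; deviating to the screening nets 19 − 18 = 1.
Both types strictly prefer their assigned action; no profitable deviation.

Neither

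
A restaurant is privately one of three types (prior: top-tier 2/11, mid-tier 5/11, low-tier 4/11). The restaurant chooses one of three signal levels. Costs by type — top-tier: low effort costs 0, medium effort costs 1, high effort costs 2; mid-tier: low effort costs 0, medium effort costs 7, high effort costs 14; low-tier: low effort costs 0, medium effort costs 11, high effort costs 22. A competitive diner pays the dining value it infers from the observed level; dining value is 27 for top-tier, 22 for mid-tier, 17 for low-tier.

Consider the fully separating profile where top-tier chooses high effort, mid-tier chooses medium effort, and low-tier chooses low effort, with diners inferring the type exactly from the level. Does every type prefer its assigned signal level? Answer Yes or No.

No

Separating price premiums: high effort → 27, medium effort → 22, low effort → 17.
top-tier (assigned high effort): low effort: 17 − 0 = 17; medium effort: 22 − 1 = 21; high effort: 27 − 2 = 25. top-tier stays.
mid-tier (assigned medium effort): low effort: 17 − 0 = 17; medium effort: 22 − 7 = 15; high effort: 27 − 14 = 13. mid-tier prefers low effort.
low-tier (assigned low effort): low effort: 17 − 0 = 17; medium effort: 22 − 11 = 11; high effort: 27 − 22 = 5. low-tier stays.
At least one type deviates; the separating profile fails.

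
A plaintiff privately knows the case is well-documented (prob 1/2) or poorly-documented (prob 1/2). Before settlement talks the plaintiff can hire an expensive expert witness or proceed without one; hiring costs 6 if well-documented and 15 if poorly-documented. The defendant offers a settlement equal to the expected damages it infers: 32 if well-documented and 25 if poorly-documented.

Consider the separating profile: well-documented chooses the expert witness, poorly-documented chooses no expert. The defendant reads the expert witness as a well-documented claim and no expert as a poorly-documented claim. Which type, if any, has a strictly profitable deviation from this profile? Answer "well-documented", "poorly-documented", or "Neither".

The expert witness pays 32; no expert pays 25.
well-documented: assigned the expert witness, nets 32 − 6 = 26; deviating to no expert nets 25.
poorly-documented: assigned no expert, nets 25; deviating to the expert witness nets 32 − 15 = 17.
Both types strictly prefer their assigned action; no profitable deviation.

Neither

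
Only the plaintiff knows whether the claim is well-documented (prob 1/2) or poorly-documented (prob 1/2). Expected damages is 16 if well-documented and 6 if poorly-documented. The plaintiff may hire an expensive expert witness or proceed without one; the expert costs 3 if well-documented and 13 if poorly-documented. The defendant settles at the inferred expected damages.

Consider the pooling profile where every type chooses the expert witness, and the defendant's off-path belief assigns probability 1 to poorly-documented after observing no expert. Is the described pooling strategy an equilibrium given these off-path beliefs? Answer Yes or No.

No

On path, the defendant holds the prior and pays 1/2·16 + 1/2·6 = 11. Off path (no expert), believing poorly-documented, it pays 6.
well-documented: the expert witness nets 11 − 3 = 8; no expert nets 6. well-documented stays.
poorly-documented: the expert witness nets 11 − 13 = -2; no expert nets 6. poorly-documented would deviate.
A type deviates, so pooling fails.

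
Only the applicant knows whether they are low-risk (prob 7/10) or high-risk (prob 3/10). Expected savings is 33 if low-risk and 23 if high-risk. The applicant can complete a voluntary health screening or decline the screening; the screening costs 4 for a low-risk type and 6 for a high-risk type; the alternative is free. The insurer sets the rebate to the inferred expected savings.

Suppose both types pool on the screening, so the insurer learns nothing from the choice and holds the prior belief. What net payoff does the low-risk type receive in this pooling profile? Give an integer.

Pooled rebate = 7/10·33 + 3/10·23 = 30.
low-risk pays cost 4 for the screening, so net payoff = 30 − 4 = 26.

26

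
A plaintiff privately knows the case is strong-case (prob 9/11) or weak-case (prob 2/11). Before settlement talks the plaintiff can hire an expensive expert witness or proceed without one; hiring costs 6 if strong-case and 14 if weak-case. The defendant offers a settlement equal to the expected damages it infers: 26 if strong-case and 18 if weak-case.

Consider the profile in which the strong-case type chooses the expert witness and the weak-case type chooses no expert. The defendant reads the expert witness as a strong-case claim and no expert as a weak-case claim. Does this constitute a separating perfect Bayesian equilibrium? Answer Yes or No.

Under these beliefs, the expert witness earns settlement 26 and no expert earns settlement 18.
strong-case: the expert witness nets 26 − 6 = 20; no expert nets 18. strong-case prefers the expert witness.
weak-case: the expert witness nets 26 − 14 = 12; no expert nets 18. weak-case prefers no expert.
Neither type deviates, so the separating profile is an equilibrium.

Yes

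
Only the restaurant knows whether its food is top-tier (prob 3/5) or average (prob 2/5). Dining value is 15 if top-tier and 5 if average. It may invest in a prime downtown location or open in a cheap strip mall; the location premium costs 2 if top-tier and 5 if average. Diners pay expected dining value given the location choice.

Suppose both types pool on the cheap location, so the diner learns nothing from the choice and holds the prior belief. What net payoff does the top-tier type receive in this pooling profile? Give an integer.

11

Pooled price premium = 3/5·15 + 2/5·5 = 11.
top-tier pays no cost for the cheap location, so net payoff = 11.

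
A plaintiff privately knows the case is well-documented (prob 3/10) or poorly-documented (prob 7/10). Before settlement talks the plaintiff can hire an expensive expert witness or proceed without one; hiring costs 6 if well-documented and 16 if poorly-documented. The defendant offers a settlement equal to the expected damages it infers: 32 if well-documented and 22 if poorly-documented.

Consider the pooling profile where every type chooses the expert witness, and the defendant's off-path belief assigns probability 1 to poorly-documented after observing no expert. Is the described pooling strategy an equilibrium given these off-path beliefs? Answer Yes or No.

On path, the defendant holds the prior and pays 3/10·32 + 7/10·22 = 25. Off path (no expert), believing poorly-documented, it pays 22.
well-documented: the expert witness nets 25 − 6 = 19; no expert nets 22. well-documented would deviate.
poorly-documented: the expert witness nets 25 − 16 = 9; no expert nets 22. poorly-documented would deviate.
A type deviates, so pooling fails.

No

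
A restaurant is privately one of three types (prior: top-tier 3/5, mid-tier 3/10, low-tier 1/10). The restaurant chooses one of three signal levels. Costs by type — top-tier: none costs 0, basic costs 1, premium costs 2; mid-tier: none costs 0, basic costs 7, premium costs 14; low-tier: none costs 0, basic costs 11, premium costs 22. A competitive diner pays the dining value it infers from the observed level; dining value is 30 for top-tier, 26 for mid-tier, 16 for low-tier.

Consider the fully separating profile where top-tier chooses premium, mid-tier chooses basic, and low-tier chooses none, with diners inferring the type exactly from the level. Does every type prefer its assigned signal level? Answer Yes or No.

Separating price premiums: premium → 30, basic → 26, none → 16.
top-tier (assigned premium): none: 16 − 0 = 16; basic: 26 − 1 = 25; premium: 30 − 2 = 28. top-tier stays.
mid-tier (assigned basic): none: 16 − 0 = 16; basic: 26 − 7 = 19; premium: 30 − 14 = 16. mid-tier stays.
low-tier (assigned none): none: 16 − 0 = 16; basic: 26 − 11 = 15; premium: 30 − 22 = 8. low-tier stays.
Every type prefers its assigned level; separation holds.

Yes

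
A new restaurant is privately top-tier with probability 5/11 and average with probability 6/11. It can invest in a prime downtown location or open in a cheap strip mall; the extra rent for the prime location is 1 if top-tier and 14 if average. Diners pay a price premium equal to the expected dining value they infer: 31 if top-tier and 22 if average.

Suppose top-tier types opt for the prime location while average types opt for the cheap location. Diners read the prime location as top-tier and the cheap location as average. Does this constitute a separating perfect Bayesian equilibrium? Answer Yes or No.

Yes

Under these beliefs, the prime location earns price premium 31 and the cheap location earns price premium 22.
top-tier: the prime location nets 31 − 1 = 30; the cheap location nets 22. top-tier prefers the prime location.
average: the prime location nets 31 − 14 = 17; the cheap location nets 22. average prefers the cheap location.
Neither type deviates, so the separating profile is an equilibrium.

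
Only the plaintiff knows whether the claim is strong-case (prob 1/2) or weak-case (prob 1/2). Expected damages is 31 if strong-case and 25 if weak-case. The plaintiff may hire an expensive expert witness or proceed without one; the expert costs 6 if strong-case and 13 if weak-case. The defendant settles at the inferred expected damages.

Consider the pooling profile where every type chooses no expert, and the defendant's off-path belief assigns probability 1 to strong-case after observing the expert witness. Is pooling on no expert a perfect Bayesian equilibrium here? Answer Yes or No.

Yes

On path, the defendant holds the prior and pays 1/2·31 + 1/2·25 = 28. Off path (the expert witness), believing strong-case, it pays 31.
strong-case: no expert nets 28; the expert witness nets 31 − 6 = 25. strong-case stays.
weak-case: no expert nets 28; the expert witness nets 31 − 13 = 18. weak-case stays.
No type deviates, so pooling is sustained.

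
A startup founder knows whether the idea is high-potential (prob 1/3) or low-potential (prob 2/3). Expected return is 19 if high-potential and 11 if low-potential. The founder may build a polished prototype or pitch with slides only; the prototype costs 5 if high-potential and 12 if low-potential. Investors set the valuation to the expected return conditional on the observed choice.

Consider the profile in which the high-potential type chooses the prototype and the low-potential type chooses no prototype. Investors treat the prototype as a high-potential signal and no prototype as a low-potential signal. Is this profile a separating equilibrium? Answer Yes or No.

Under these beliefs, the prototype earns valuation 19 and no prototype earns valuation 11.
high-potential: the prototype nets 19 − 5 = 14; no prototype nets 11. high-potential prefers the prototype.
low-potential: the prototype nets 19 − 12 = 7; no prototype nets 11. low-potential prefers no prototype.
Neither type deviates, so the separating profile is an equilibrium.

Yes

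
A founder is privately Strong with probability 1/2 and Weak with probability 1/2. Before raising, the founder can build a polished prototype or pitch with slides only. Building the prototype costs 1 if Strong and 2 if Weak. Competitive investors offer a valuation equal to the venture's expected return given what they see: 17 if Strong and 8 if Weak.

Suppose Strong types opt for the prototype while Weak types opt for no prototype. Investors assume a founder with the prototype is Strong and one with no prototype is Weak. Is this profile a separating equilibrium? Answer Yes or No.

No

Under these beliefs, the prototype earns valuation 17 and no prototype earns valuation 8.
Strong: the prototype nets 17 − 1 = 16; no prototype nets 8. Strong prefers the prototype.
Weak: the prototype nets 17 − 2 = 15; no prototype nets 8. Weak would deviate to the prototype.
Weak has a profitable deviation, so the profile is not an equilibrium.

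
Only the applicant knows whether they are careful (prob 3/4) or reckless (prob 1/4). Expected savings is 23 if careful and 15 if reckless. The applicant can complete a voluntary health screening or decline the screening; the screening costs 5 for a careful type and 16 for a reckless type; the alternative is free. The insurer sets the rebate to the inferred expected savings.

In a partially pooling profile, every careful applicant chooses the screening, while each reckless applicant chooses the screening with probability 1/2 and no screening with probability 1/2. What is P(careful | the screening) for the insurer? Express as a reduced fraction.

6/7

P(the screening) = (3/4)·1 + (1/4)·(1/2) = 7/8.
By Bayes' rule, P(careful | the screening) = (3/4) / (7/8) = 6/7.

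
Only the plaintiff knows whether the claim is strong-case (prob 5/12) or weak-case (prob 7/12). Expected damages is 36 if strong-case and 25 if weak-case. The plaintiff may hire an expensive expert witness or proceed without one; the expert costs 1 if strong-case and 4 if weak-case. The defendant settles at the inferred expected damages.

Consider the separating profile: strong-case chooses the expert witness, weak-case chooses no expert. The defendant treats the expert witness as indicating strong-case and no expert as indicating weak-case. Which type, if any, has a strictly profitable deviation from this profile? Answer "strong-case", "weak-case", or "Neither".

The expert witness pays 36; no expert pays 25.
strong-case: assigned the expert witness, nets 36 − 1 = 35; deviating to no expert nets 25.
weak-case: assigned no expert, nets 25; deviating to the expert witness nets 36 − 4 = 32.
The weak-case type gains 7 by deviating.

weak-case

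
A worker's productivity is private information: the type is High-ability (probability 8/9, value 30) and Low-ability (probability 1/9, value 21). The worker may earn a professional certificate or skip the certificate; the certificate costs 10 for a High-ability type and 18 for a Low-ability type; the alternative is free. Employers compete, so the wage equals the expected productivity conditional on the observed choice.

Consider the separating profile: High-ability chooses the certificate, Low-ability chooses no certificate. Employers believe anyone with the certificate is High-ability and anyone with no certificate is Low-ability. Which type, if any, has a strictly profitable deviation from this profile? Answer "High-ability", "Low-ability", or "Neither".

High-ability

The certificate pays 30; no certificate pays 21.
High-ability: assigned the certificate, nets 30 − 10 = 20; deviating to no certificate nets 21.
Low-ability: assigned no certificate, nets 21; deviating to the certificate nets 30 − 18 = 12.
The High-ability type gains 1 by deviating.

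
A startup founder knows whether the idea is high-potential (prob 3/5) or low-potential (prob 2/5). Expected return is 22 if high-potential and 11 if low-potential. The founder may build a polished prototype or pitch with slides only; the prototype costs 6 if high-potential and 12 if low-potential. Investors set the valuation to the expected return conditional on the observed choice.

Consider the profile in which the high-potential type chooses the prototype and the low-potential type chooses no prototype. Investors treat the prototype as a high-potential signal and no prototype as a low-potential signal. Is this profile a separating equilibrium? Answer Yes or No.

Under these beliefs, the prototype earns valuation 22 and no prototype earns valuation 11.
high-potential: the prototype nets 22 − 6 = 16; no prototype nets 11. high-potential prefers the prototype.
low-potential: the prototype nets 22 − 12 = 10; no prototype nets 11. low-potential prefers no prototype.
Neither type deviates, so the separating profile is an equilibrium.

Yes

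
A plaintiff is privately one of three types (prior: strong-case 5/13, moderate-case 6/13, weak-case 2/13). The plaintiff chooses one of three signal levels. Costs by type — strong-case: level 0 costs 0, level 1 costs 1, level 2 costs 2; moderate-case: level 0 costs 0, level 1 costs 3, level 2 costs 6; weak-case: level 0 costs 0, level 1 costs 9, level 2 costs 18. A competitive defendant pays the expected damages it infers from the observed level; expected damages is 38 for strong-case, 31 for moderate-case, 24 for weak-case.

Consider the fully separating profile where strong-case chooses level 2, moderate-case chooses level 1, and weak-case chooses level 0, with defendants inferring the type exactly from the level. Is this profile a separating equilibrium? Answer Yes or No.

No

Separating settlements: level 2 → 38, level 1 → 31, level 0 → 24.
strong-case (assigned level 2): level 0: 24 − 0 = 24; level 1: 31 − 1 = 30; level 2: 38 − 2 = 36. strong-case stays.
moderate-case (assigned level 1): level 0: 24 − 0 = 24; level 1: 31 − 3 = 28; level 2: 38 − 6 = 32. moderate-case prefers level 2.
weak-case (assigned level 0): level 0: 24 − 0 = 24; level 1: 31 − 9 = 22; level 2: 38 − 18 = 20. weak-case stays.
At least one type deviates; the separating profile fails.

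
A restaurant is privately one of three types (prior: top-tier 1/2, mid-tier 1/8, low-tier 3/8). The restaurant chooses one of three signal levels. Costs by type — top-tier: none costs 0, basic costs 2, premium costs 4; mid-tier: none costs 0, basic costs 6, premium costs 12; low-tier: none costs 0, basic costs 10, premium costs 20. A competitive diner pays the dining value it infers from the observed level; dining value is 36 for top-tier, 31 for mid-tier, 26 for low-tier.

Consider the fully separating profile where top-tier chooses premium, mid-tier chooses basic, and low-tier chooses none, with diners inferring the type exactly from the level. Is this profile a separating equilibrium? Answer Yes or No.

Separating price premiums: premium → 36, basic → 31, none → 26.
top-tier (assigned premium): none: 26 − 0 = 26; basic: 31 − 2 = 29; premium: 36 − 4 = 32. top-tier stays.
mid-tier (assigned basic): none: 26 − 0 = 26; basic: 31 − 6 = 25; premium: 36 − 12 = 24. mid-tier prefers none.
low-tier (assigned none): none: 26 − 0 = 26; basic: 31 − 10 = 21; premium: 36 − 20 = 16. low-tier stays.
At least one type deviates; the separating profile fails.

No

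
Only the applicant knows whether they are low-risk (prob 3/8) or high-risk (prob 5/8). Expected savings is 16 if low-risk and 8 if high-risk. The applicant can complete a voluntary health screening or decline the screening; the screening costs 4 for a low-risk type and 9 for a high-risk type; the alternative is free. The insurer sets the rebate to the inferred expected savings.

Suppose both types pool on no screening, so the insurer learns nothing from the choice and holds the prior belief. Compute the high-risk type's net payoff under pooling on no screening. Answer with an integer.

11

Pooled rebate = 3/8·16 + 5/8·8 = 11.
high-risk pays no cost for no screening, so net payoff = 11.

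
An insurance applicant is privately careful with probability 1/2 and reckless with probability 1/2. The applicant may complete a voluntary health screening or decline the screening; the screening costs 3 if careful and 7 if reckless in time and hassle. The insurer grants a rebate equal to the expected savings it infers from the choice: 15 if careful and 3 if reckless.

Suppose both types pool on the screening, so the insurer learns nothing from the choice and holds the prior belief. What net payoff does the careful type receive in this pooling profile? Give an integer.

6

Pooled rebate = 1/2·15 + 1/2·3 = 9.
careful pays cost 3 for the screening, so net payoff = 9 − 3 = 6.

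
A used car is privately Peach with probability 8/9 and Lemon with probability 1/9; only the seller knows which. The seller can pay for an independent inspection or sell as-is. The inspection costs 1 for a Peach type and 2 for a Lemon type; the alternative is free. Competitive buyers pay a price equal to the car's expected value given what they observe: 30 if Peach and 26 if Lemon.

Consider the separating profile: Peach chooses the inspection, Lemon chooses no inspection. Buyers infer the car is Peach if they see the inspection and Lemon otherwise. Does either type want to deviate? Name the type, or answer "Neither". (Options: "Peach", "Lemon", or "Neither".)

Lemon

The inspection pays 30; no inspection pays 26.
Peach: assigned the inspection, nets 30 − 1 = 29; deviating to no inspection nets 26.
Lemon: assigned no inspection, nets 26; deviating to the inspection nets 30 − 2 = 28.
The Lemon type gains 2 by deviating.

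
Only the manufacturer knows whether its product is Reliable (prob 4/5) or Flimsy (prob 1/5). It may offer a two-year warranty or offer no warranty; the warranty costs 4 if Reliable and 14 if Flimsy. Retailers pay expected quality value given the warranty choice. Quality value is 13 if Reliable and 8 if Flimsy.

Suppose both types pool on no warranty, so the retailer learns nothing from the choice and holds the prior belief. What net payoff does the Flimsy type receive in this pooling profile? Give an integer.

12

Pooled price = 4/5·13 + 1/5·8 = 12.
Flimsy pays no cost for no warranty, so net payoff = 12.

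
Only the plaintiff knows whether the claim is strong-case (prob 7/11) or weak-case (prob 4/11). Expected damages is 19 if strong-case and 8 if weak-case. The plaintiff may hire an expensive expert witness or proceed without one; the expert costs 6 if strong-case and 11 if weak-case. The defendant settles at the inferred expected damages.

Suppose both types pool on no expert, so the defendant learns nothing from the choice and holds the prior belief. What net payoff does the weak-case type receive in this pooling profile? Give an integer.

Pooled settlement = 7/11·19 + 4/11·8 = 15.
weak-case pays no cost for no expert, so net payoff = 15.

15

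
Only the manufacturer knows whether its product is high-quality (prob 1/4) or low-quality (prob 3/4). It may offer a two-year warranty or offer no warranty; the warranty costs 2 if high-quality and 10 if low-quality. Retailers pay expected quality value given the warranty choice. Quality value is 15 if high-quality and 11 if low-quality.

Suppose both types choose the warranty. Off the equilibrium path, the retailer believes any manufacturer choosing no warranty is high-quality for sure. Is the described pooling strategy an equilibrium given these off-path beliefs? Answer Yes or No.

No

On path, the retailer holds the prior and pays 1/4·15 + 3/4·11 = 12. Off path (no warranty), believing high-quality, it pays 15.
high-quality: the warranty nets 12 − 2 = 10; no warranty nets 15. high-quality would deviate.
low-quality: the warranty nets 12 − 10 = 2; no warranty nets 15. low-quality would deviate.
A type deviates, so pooling fails.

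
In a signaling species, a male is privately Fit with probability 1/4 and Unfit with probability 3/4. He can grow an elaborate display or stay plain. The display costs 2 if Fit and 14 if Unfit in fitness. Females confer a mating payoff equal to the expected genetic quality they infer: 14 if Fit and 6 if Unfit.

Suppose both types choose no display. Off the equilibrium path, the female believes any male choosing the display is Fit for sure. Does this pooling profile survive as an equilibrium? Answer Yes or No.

On path, the female holds the prior and pays 1/4·14 + 3/4·6 = 8. Off path (the display), believing Fit, it pays 14.
Fit: no display nets 8; the display nets 14 − 2 = 12. Fit would deviate.
Unfit: no display nets 8; the display nets 14 − 14 = 0. Unfit stays.
A type deviates, so pooling fails.

No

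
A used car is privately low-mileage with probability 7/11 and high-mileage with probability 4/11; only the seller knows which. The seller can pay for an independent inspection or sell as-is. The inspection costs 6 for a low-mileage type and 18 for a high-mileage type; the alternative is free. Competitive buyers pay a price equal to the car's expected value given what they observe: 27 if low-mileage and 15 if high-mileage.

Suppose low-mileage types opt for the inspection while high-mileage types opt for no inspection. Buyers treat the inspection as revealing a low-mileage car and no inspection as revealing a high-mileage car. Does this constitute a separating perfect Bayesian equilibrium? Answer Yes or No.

Under these beliefs, the inspection earns price 27 and no inspection earns price 15.
low-mileage: the inspection nets 27 − 6 = 21; no inspection nets 15. low-mileage prefers the inspection.
high-mileage: the inspection nets 27 − 18 = 9; no inspection nets 15. high-mileage prefers no inspection.
Neither type deviates, so the separating profile is an equilibrium.

Yes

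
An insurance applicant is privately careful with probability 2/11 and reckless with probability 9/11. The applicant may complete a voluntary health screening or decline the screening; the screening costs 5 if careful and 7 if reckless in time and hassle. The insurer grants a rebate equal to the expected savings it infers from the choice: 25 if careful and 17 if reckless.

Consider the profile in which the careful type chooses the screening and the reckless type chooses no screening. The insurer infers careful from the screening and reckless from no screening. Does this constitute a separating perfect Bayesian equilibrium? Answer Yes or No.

Under these beliefs, the screening earns rebate 25 and no screening earns rebate 17.
careful: the screening nets 25 − 5 = 20; no screening nets 17. careful prefers the screening.
reckless: the screening nets 25 − 7 = 18; no screening nets 17. reckless would deviate to the screening.
reckless has a profitable deviation, so the profile is not an equilibrium.

No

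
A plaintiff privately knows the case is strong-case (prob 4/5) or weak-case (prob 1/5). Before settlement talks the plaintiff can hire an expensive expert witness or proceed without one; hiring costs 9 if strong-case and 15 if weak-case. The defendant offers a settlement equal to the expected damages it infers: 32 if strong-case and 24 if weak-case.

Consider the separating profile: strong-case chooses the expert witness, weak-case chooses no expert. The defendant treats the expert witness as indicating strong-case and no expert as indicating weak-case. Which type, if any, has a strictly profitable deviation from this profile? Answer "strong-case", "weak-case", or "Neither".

strong-case

The expert witness pays 32; no expert pays 24.
strong-case: assigned the expert witness, nets 32 − 9 = 23; deviating to no expert nets 24.
weak-case: assigned no expert, nets 24; deviating to the expert witness nets 32 − 15 = 17.
The strong-case type gains 1 by deviating.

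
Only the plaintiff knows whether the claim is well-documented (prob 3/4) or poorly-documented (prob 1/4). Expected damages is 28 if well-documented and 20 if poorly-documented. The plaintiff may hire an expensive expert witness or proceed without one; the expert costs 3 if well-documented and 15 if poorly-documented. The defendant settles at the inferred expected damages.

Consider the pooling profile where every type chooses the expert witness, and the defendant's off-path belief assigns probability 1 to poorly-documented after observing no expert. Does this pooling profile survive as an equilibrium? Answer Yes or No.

On path, the defendant holds the prior and pays 3/4·28 + 1/4·20 = 26. Off path (no expert), believing poorly-documented, it pays 20.
well-documented: the expert witness nets 26 − 3 = 23; no expert nets 20. well-documented stays.
poorly-documented: the expert witness nets 26 − 15 = 11; no expert nets 20. poorly-documented would deviate.
A type deviates, so pooling fails.

No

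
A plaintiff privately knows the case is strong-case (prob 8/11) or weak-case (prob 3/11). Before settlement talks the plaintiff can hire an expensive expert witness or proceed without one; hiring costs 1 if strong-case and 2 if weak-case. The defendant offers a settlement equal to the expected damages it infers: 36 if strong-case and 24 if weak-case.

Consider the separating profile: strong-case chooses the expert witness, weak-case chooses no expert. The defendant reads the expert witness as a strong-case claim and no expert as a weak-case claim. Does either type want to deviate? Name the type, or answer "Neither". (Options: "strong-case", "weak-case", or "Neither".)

The expert witness pays 36; no expert pays 24.
strong-case: assigned the expert witness, nets 36 − 1 = 35; deviating to no expert nets 24.
weak-case: assigned no expert, nets 24; deviating to the expert witness nets 36 − 2 = 34.
The weak-case type gains 10 by deviating.

weak-case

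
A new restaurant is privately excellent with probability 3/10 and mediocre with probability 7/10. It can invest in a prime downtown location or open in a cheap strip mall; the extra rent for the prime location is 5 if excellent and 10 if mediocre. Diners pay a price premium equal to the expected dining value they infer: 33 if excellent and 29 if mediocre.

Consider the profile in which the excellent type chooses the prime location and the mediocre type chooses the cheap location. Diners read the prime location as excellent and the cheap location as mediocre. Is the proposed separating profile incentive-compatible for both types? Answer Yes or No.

No

Under these beliefs, the prime location earns price premium 33 and the cheap location earns price premium 29.
excellent: the prime location nets 33 − 5 = 28; the cheap location nets 29. excellent would deviate to the cheap location.
mediocre: the prime location nets 33 − 10 = 23; the cheap location nets 29. mediocre prefers the cheap location.
excellent has a profitable deviation, so the profile is not an equilibrium.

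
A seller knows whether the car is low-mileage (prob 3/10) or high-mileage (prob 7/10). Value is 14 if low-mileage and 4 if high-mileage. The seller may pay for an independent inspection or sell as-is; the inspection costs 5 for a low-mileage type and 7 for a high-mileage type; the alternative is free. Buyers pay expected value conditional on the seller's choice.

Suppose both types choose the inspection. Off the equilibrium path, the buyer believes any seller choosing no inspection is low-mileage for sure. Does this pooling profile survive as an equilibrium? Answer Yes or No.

No

On path, the buyer holds the prior and pays 3/10·14 + 7/10·4 = 7. Off path (no inspection), believing low-mileage, it pays 14.
low-mileage: the inspection nets 7 − 5 = 2; no inspection nets 14. low-mileage would deviate.
high-mileage: the inspection nets 7 − 7 = 0; no inspection nets 14. high-mileage would deviate.
A type deviates, so pooling fails.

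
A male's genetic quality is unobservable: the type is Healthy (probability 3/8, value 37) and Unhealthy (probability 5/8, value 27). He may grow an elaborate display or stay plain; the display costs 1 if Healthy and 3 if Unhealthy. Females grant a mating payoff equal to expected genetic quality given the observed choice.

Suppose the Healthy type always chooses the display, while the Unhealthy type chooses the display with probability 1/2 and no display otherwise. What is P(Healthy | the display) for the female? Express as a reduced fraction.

P(the display) = (3/8)·1 + (5/8)·(1/2) = 11/16.
By Bayes' rule, P(Healthy | the display) = (3/8) / (11/16) = 6/11.

6/11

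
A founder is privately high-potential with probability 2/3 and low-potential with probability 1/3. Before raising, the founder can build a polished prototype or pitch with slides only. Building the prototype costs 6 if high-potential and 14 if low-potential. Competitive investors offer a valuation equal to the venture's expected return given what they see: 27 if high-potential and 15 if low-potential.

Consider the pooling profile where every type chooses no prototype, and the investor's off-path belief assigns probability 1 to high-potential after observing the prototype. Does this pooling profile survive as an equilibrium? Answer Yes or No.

Yes

On path, the investor holds the prior and pays 2/3·27 + 1/3·15 = 23. Off path (the prototype), believing high-potential, it pays 27.
high-potential: no prototype nets 23; the prototype nets 27 − 6 = 21. high-potential stays.
low-potential: no prototype nets 23; the prototype nets 27 − 14 = 13. low-potential stays.
No type deviates, so pooling is sustained.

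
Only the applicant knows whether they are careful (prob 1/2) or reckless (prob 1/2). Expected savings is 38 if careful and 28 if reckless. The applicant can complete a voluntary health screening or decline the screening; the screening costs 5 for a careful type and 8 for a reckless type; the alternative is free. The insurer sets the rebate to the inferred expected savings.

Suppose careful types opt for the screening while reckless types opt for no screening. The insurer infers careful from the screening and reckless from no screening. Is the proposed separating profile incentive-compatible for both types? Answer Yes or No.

No

Under these beliefs, the screening earns rebate 38 and no screening earns rebate 28.
careful: the screening nets 38 − 5 = 33; no screening nets 28. careful prefers the screening.
reckless: the screening nets 38 − 8 = 30; no screening nets 28. reckless would deviate to the screening.
reckless has a profitable deviation, so the profile is not an equilibrium.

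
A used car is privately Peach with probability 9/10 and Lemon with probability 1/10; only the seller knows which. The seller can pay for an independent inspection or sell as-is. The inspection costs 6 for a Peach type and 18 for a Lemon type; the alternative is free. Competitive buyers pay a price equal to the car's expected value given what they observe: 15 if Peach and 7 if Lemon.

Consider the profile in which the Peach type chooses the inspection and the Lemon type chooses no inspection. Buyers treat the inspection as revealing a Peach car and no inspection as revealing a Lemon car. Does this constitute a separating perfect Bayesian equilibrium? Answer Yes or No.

Under these beliefs, the inspection earns price 15 and no inspection earns price 7.
Peach: the inspection nets 15 − 6 = 9; no inspection nets 7. Peach prefers the inspection.
Lemon: the inspection nets 15 − 18 = -3; no inspection nets 7. Lemon prefers no inspection.
Neither type deviates, so the separating profile is an equilibrium.

Yes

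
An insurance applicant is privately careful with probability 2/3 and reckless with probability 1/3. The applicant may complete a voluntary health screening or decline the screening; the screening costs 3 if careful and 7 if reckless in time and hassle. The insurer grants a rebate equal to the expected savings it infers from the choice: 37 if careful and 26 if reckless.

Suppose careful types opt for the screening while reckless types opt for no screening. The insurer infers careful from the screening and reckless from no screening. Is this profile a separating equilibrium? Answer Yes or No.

Under these beliefs, the screening earns rebate 37 and no screening earns rebate 26.
careful: the screening nets 37 − 3 = 34; no screening nets 26. careful prefers the screening.
reckless: the screening nets 37 − 7 = 30; no screening nets 26. reckless would deviate to the screening.
reckless has a profitable deviation, so the profile is not an equilibrium.

No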